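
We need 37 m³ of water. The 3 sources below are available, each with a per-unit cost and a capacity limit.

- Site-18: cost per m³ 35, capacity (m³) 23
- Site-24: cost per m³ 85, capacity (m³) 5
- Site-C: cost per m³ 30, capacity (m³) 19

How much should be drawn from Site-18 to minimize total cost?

18

Use sources in increasing cost order.
Site-C at 30: take all 19 m³ ; 18 still needed.
Site-18 at 35: take 18 of its 23 ; requirement met.
Site-24: unused.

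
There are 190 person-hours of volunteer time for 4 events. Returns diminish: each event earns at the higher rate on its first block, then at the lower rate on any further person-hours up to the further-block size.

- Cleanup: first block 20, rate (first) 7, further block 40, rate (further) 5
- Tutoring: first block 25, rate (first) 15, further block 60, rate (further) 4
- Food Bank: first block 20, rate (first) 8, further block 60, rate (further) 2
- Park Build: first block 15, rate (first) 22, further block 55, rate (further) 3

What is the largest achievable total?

1475

Treat each block as its own option and order by rate: Park Build/T1 22 > Tutoring/T1 15 > Food Bank/T1 8 > Cleanup/T1 7 > Cleanup/T2 5 > Tutoring/T2 4 > Park Build/T2 3 > Food Bank/T2 2.
Park Build T1 at 22: fill all 15 → 175 left.
Tutoring T1 at 15: fill all 25 → 150 left.
Fill Food Bank T1 block (20 at 8) → 130 left.
Cleanup T1 at 7: fill all 20 → 110 left.
Cleanup/T2 (5): +40 → 70 left.
Tutoring/T2 (4): +60 → 10 left.
Park Build T2 at 3: only 10 left, fill 10.
Total = 22×15 + 15×25 + 8×20 + 7×20 + 5×40 + 4×60 + 3×10 = 1475.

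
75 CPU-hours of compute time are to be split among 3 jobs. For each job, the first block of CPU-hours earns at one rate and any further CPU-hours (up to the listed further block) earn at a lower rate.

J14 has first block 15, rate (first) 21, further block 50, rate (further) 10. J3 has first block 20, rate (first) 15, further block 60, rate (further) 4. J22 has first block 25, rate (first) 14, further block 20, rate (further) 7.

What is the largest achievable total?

1115

Order all 6 blocks by rate: J14/tier1 21 > J3/tier1 15 > J22/tier1 14 > J14/tier2 10 > J22/tier2 7 > J3/tier2 4.
Fill J14 tier1 block (15 at 21) ; 60 left.
J3 tier1 at 15: fill all 20 ; 40 left.
Fill J22 tier1 block (25 at 14) ; 15 left.
J14/tier2: +15 of 50 at 10; pool empty.
Total = 21×15 + 15×20 + 14×25 + 10×15 = 1115.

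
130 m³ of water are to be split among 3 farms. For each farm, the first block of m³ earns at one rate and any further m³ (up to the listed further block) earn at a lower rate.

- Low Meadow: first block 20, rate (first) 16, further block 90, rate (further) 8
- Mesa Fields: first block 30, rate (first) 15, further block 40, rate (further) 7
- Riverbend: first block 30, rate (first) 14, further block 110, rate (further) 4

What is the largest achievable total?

Order all 6 blocks by rate: Low Meadow/first 16 > Mesa Fields/first 15 > Riverbend/first 14 > Low Meadow/second 8 > Mesa Fields/second 7 > Riverbend/second 4.
Fill Low Meadow first block (20 at 16) — 110 left.
Mesa Fields first at 15: fill all 30 — 80 left.
Riverbend/first (14): +30 — 50 left.
Low Meadow/second: +50 of 90 at 8; pool empty.
Total = 16×20 + 15×30 + 14×30 + 8×50 = 1590.

1590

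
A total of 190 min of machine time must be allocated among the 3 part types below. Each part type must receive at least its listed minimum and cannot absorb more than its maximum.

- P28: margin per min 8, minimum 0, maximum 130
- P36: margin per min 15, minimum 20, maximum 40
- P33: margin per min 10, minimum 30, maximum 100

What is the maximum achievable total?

Meeting every minimum uses 0+20+30 = 50 min, leaving 140.
Highest margin per min first: P36 15 > P33 10 > P28 8.
Give P36 20 more to hit its cap of 40 → 120 left.
P33 takes 70 more to reach its cap of 100 → 50 left.
P28: +50 (room for 130) → 50. Pool exhausted.
Total = 8×50 + 15×40 + 10×100 = 2000.

2000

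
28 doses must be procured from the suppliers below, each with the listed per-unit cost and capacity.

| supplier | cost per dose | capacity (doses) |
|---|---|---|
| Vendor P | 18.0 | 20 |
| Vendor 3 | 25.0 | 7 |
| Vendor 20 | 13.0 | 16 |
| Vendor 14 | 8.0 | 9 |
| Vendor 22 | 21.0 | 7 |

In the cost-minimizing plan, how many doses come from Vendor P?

Fill from the cheapest supplier first.
Vendor 14 at 8.0: take all 9 doses — 19 still needed.
Vendor 20 at 13.0: take all 16 doses — 3 still needed.
Vendor P (18.0): take the remaining 3 — done.
Vendor 22, Vendor 3: unused.

3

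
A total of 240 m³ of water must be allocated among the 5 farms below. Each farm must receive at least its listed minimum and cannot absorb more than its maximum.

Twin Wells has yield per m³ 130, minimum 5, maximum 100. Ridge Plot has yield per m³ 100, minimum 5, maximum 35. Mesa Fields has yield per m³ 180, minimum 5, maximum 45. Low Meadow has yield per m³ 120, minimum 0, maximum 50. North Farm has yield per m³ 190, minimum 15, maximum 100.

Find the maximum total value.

39300

Meeting every minimum uses 5+5+5+0+15 = 30 m³, leaving 210.
Highest yield per m³ first: North Farm 190 > Mesa Fields 180 > Twin Wells 130 > Low Meadow 120 > Ridge Plot 100.
North Farm: +85 to 100 (cap) — 125 left.
Give Mesa Fields 40 more to hit its cap of 45 — 85 left.
Only 85 left; Twin Wells takes them to reach 90.
Total = 130×90 + 100×5 + 180×45 + 190×100 = 39300.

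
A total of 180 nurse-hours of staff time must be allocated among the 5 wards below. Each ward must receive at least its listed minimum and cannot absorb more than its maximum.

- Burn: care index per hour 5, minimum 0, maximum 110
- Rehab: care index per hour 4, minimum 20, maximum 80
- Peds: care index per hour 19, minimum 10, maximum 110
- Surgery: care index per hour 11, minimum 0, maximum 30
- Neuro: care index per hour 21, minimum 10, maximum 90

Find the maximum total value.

3300

Meeting every minimum uses 0+20+10+0+10 = 40 nurse-hours, leaving 140.
Highest care index per hour first: Neuro 21 > Peds 19 > Surgery 11 > Burn 5 > Rehab 4.
Give Neuro 80 more to hit its cap of 90 ; 60 left.
Only 60 left; Peds takes them to reach 70.
Total = 4×20 + 19×70 + 21×90 = 3300.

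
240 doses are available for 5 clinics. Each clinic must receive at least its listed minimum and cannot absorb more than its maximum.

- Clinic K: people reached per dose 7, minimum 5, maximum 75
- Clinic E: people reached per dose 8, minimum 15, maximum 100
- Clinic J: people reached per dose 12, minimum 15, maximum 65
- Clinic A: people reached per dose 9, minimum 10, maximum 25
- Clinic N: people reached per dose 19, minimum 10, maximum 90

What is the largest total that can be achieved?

Meeting every minimum uses 5+15+15+10+10 = 55 doses, leaving 185.
Highest people reached per dose first: Clinic N 19 > Clinic J 12 > Clinic A 9 > Clinic E 8 > Clinic K 7.
Give Clinic N 80 more to hit its cap of 90 — 105 left.
Clinic J takes 50 more to reach its cap of 65 — 55 left.
Clinic A takes 15 more to reach its cap of 25 — 40 left.
Only 40 left; Clinic E takes them to reach 55.
Total = 7×5 + 8×55 + 12×65 + 9×25 + 19×90 = 3190.

3190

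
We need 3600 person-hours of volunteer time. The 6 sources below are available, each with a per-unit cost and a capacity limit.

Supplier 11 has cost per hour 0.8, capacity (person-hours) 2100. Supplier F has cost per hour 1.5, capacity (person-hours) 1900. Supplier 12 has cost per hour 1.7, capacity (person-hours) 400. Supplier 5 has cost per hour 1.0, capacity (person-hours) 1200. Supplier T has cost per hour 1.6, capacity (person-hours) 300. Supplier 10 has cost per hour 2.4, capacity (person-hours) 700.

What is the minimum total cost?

3330

Cheapest first:
Supplier 11 (0.8): use full 2100 ; 1500 person-hours to go.
Supplier 5 at 1.0: take all 1200 person-hours ; 300 still needed.
Take 300 from Supplier F at 1.5 to finish.
Supplier T, Supplier 12, Supplier 10: unused.
Cost = 2100×0.8 + 1200×1.0 + 300×1.5 = 3330.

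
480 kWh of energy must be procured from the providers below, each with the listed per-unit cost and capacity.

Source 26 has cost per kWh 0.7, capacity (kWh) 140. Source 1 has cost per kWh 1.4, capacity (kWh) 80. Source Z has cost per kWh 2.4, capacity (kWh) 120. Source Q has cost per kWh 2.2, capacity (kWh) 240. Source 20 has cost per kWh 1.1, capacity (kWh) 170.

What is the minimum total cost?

Fill from the cheapest provider first.
Source 26 (0.7): use full 140 — 340 kWh to go.
Source 20 (1.1): use full 170 — 170 kWh to go.
Source 1 (1.4): use full 80 — 90 kWh to go.
Source Q (2.2): take the remaining 90 — done.
Source Z: unused.
Cost = 140×0.7 + 170×1.1 + 80×1.4 + 90×2.2 = 595.

595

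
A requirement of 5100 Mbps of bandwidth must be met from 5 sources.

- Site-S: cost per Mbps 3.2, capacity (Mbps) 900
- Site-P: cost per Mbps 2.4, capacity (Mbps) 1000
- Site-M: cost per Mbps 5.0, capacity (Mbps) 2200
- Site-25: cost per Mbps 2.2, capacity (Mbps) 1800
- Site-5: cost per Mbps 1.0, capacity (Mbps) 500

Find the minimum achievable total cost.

Fill from the cheapest source first.
Site-5 (1.0): use full 500 ; 4600 Mbps to go.
Site-25 (2.2): use full 1800 ; 2800 Mbps to go.
Take 1000 from Site-P at 2.4 ; need 1800 more.
Take 900 from Site-S at 3.2 ; need 900 more.
Site-M at 5.0: take 900 of its 2200 ; requirement met.
Cost = 500×1.0 + 1800×2.2 + 1000×2.4 + 900×3.2 + 900×5.0 = 14240.

14240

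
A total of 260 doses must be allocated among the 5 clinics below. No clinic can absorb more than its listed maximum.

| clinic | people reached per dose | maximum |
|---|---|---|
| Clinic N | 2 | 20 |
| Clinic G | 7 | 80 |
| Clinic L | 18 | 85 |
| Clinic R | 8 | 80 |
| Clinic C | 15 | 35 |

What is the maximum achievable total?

3115

Highest people reached per dose first: Clinic L 18 > Clinic C 15 > Clinic R 8 > Clinic G 7 > Clinic N 2.
Give Clinic L 85 to hit its cap of 85 ; 175 left.
Clinic C: +35 to 35 (cap) ; 140 left.
Clinic R: +80 to 80 (cap) ; 60 left.
Clinic G has room for 80 but only 60 remain, so it gets 60.
Total = 7×60 + 18×85 + 8×80 + 15×35 = 3115.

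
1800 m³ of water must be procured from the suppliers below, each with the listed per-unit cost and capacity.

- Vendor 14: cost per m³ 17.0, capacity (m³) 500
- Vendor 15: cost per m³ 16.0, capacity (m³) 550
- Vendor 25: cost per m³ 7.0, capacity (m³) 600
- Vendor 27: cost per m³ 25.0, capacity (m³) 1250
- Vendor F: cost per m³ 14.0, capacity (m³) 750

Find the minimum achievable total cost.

21900

Fill from the cheapest supplier first.
Take 600 from Vendor 25 at 7.0 ; need 1200 more.
Take 750 from Vendor F at 14.0 ; need 450 more.
Take 450 from Vendor 15 at 16.0 to finish.
Vendor 14, Vendor 27: unused.
Cost = 600×7.0 + 750×14.0 + 450×16.0 = 21900.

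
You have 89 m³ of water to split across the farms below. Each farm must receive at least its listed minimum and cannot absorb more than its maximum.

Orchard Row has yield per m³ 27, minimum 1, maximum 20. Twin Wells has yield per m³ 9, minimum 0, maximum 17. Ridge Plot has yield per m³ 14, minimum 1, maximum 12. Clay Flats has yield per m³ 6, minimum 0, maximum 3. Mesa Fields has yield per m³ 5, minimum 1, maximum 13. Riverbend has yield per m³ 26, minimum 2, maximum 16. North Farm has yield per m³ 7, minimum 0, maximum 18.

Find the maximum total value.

1436

Meeting every minimum uses 1+0+1+0+1+2+0 = 5 m³, leaving 84.
Highest yield per m³ first: Orchard Row 27 > Riverbend 26 > Ridge Plot 14 > Twin Wells 9 > North Farm 7 > Clay Flats 6 > Mesa Fields 5.
Orchard Row takes 19 more to reach its cap of 20 — 65 left.
Riverbend takes 14 more to reach its cap of 16 — 51 left.
Ridge Plot: +11 to 12 (cap) — 40 left.
Give Twin Wells 17 more to hit its cap of 17 — 23 left.
North Farm takes 18 more to reach its cap of 18 — 5 left.
Clay Flats takes 3 more to reach its cap of 3 — 2 left.
Only 2 left; Mesa Fields takes them to reach 3.
Total = 27×20 + 9×17 + 14×12 + 6×3 + 5×3 + 26×16 + 7×18 = 1436.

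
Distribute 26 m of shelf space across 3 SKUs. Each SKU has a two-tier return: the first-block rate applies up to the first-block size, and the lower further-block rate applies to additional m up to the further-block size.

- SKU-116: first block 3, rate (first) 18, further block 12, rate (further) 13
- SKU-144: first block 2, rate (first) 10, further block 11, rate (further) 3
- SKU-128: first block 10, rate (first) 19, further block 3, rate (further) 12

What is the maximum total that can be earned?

412

Order all 6 blocks by rate: SKU-128/tier1 19 > SKU-116/tier1 18 > SKU-116/tier2 13 > SKU-128/tier2 12 > SKU-144/tier1 10 > SKU-144/tier2 3.
Fill SKU-128 tier1 block (10 at 19) — 16 left.
SKU-116/tier1 (18): +3 — 13 left.
SKU-116 tier2 at 13: fill all 12 — 1 left.
SKU-128/tier2: +1 of 3 at 12; pool empty.
Total = 19×10 + 18×3 + 13×12 + 12×1 = 412.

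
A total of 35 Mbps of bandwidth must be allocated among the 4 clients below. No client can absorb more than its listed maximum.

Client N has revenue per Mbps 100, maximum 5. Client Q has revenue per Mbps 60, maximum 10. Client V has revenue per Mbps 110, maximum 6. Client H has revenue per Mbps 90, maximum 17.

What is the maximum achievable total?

3110

Order the clients by revenue per Mbps: Client V 110 > Client N 100 > Client H 90 > Client Q 60.
Give Client V 6 to hit its cap of 6 → 29 left.
Client N: +5 to 5 (cap) → 24 left.
Give Client H 17 to hit its cap of 17 → 7 left.
Client Q has room for 10 but only 7 remain, so it gets 7.
Total = 100×5 + 60×7 + 110×6 + 90×17 = 3110.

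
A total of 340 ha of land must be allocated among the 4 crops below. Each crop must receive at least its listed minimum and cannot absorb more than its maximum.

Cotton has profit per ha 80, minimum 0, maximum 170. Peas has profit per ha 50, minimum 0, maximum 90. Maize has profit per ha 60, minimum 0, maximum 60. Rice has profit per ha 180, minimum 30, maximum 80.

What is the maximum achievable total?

Meeting every minimum uses 0+0+0+30 = 30 ha, leaving 310.
Order the crops by profit per ha: Rice 180 > Cotton 80 > Maize 60 > Peas 50.
Give Rice 50 more to hit its cap of 80 ; 260 left.
Give Cotton 170 more to hit its cap of 170 ; 90 left.
Maize takes 60 more to reach its cap of 60 ; 30 left.
Peas: +30 (room for 90) → 30. Pool exhausted.
Total = 80×170 + 50×30 + 60×60 + 180×80 = 33100.

33100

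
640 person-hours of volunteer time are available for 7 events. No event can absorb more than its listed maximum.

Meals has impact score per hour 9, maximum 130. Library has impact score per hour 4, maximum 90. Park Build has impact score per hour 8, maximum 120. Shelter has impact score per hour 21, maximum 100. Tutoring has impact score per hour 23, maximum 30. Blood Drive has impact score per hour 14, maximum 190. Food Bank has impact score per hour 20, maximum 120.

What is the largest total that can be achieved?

9580

Highest impact score per hour first: Tutoring 23 > Shelter 21 > Food Bank 20 > Blood Drive 14 > Meals 9 > Park Build 8 > Library 4.
Tutoring takes 30 to reach its cap of 30 — 610 left.
Shelter takes 100 to reach its cap of 100 — 510 left.
Give Food Bank 120 to hit its cap of 120 — 390 left.
Blood Drive takes 190 to reach its cap of 190 — 200 left.
Give Meals 130 to hit its cap of 130 — 70 left.
Park Build has room for 120 but only 70 remain, so it gets 70.
Total = 9×130 + 8×70 + 21×100 + 23×30 + 14×190 + 20×120 = 9580.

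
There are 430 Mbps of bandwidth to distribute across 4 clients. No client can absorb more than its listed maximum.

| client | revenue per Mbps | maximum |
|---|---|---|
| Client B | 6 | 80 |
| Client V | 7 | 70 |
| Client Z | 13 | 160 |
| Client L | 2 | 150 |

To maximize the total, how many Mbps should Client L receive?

Rank by revenue per Mbps: Client Z 13 > Client V 7 > Client B 6 > Client L 2.
Give Client Z 160 to hit its cap of 160 — 270 left.
Client V: +70 to 70 (cap) — 200 left.
Give Client B 80 to hit its cap of 80 — 120 left.
Only 120 left; Client L takes them to reach 120.

120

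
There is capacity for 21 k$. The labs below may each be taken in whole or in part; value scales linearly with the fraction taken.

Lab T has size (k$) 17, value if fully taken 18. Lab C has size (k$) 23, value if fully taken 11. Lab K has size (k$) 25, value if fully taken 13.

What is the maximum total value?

Best value per unit of size first: Lab T 18/17≈1.06, Lab K 13/25≈0.52, Lab C 11/23≈0.478.
Take all of Lab T (17 k$, value 18) ; 4 k$ left.
Only 4 k$ remain; take 4/25 of Lab K for value 13×4/25 = 2.08.
Total value = 20.08.

20.08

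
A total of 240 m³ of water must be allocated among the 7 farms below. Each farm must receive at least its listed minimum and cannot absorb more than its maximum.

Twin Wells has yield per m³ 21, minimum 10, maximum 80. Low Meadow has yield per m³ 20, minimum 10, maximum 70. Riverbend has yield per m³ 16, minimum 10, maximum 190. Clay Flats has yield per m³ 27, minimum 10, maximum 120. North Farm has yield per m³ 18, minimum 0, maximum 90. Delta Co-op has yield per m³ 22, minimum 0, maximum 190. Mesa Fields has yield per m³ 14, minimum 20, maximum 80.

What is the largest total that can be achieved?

5630

Meeting every minimum uses 10+10+10+10+0+0+20 = 60 m³, leaving 180.
Highest yield per m³ first: Clay Flats 27 > Delta Co-op 22 > Twin Wells 21 > Low Meadow 20 > North Farm 18 > Riverbend 16 > Mesa Fields 14.
Clay Flats takes 110 more to reach its cap of 120 ; 70 left.
Only 70 left; Delta Co-op takes them to reach 70.
Total = 21×10 + 20×10 + 16×10 + 27×120 + 22×70 + 14×20 = 5630.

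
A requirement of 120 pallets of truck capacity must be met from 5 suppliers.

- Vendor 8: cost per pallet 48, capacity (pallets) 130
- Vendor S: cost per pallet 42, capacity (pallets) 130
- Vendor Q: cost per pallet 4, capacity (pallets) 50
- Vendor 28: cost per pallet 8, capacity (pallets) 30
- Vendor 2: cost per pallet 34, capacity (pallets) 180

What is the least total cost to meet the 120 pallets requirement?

1800

Fill from the cheapest supplier first.
Vendor Q at 4: take all 50 pallets → 70 still needed.
Vendor 28 at 8: take all 30 pallets → 40 still needed.
Vendor 2 at 34: take 40 of its 180 → requirement met.
Vendor S, Vendor 8: unused.
Cost = 50×4 + 30×8 + 40×34 = 1800.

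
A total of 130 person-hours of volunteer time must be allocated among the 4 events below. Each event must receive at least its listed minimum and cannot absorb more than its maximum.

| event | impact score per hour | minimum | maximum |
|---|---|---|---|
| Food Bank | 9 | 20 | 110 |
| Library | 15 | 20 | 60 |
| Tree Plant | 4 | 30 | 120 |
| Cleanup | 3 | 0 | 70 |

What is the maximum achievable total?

Meeting every minimum uses 20+20+30+0 = 70 person-hours, leaving 60.
Rank by impact score per hour: Library 15 > Food Bank 9 > Tree Plant 4 > Cleanup 3.
Give Library 40 more to hit its cap of 60 — 20 left.
Food Bank has room for 90 more but only 20 remain, so it gets 40.
Total = 9×40 + 15×60 + 4×30 = 1380.

1380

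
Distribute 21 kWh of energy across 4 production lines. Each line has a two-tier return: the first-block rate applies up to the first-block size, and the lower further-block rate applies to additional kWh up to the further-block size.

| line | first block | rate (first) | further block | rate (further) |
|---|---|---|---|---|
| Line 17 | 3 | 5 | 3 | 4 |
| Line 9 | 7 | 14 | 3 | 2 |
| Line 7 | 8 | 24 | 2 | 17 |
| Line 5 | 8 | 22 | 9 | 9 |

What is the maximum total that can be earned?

Rank every tier by rate: Line 7/tier1 24 > Line 5/tier1 22 > Line 7/tier2 17 > Line 9/tier1 14 > Line 5/tier2 9 > Line 17/tier1 5 > Line 17/tier2 4 > Line 9/tier2 2.
Fill Line 7 tier1 block (8 at 24) — 13 left.
Line 5 tier1 at 22: fill all 8 — 5 left.
Line 7 tier2 at 17: fill all 2 — 3 left.
3 remain; put them into Line 9 tier1 at 14.
Total = 24×8 + 22×8 + 17×2 + 14×3 = 444.

444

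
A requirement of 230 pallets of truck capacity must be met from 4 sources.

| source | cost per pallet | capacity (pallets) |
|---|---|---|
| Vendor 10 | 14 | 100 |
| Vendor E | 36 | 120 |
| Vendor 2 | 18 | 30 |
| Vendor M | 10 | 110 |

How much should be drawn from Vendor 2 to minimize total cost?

20

Use sources in increasing cost order.
Take 110 from Vendor M at 10 ; need 120 more.
Vendor 10 at 14: take all 100 pallets ; 20 still needed.
Vendor 2 at 18: take 20 of its 30 ; requirement met.
Vendor E: unused.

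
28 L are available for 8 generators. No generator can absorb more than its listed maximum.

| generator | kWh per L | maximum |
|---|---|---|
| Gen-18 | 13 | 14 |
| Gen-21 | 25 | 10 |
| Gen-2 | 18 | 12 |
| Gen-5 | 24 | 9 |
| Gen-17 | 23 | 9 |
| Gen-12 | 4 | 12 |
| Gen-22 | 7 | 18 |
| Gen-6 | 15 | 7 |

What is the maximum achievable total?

Order the generators by kWh per L: Gen-21 25 > Gen-5 24 > Gen-17 23 > Gen-2 18 > Gen-6 15 > Gen-18 13 > Gen-22 7 > Gen-12 4.
Gen-21: +10 to 10 (cap) — 18 left.
Gen-5 takes 9 to reach its cap of 9 — 9 left.
Give Gen-17 9 to hit its cap of 9 — 0 left.
Total = 25×10 + 24×9 + 23×9 = 673.

673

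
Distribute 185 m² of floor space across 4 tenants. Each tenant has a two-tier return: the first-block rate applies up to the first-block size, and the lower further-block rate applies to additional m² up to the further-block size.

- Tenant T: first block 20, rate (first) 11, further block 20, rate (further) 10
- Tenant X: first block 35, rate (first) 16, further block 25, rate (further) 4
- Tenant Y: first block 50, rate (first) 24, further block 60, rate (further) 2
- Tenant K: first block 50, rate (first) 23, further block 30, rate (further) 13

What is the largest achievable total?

Treat each block as its own option and order by rate: Tenant Y/first 24 > Tenant K/first 23 > Tenant X/first 16 > Tenant K/second 13 > Tenant T/first 11 > Tenant T/second 10 > Tenant X/second 4 > Tenant Y/second 2.
Tenant Y/first (24): +50 ; 135 left.
Tenant K first at 23: fill all 50 ; 85 left.
Tenant X/first (16): +35 ; 50 left.
Fill Tenant K second block (30 at 13) ; 20 left.
Tenant T/first (11): +20 ; 0 left.
Total = 24×50 + 23×50 + 16×35 + 13×30 + 11×20 = 3520.

3520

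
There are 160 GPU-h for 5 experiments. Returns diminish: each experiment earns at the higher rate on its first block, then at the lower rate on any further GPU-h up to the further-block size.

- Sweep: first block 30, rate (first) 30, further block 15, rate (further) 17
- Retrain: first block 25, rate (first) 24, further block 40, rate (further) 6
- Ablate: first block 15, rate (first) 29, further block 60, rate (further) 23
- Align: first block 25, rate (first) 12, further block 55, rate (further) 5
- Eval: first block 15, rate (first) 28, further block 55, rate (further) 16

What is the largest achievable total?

3990

Rank every tier by rate: Sweep/first 30 > Ablate/first 29 > Eval/first 28 > Retrain/first 24 > Ablate/second 23 > Sweep/second 17 > Eval/second 16 > Align/first 12 > Retrain/second 6 > Align/second 5.
Sweep/first (30): +30 ; 130 left.
Fill Ablate first block (15 at 29) ; 115 left.
Eval first at 28: fill all 15 ; 100 left.
Retrain first at 24: fill all 25 ; 75 left.
Fill Ablate second block (60 at 23) ; 15 left.
Fill Sweep second block (15 at 17) ; 0 left.
Total = 30×30 + 29×15 + 28×15 + 24×25 + 23×60 + 17×15 = 3990.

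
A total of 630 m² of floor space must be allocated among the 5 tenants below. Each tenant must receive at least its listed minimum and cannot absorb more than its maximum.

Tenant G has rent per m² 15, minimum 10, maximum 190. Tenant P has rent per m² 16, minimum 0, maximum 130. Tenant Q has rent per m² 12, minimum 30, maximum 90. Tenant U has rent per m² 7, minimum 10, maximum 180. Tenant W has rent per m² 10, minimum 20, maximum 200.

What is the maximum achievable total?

8150

Meeting every minimum uses 10+0+30+10+20 = 70 m², leaving 560.
Highest rent per m² first: Tenant P 16 > Tenant G 15 > Tenant Q 12 > Tenant W 10 > Tenant U 7.
Tenant P takes 130 more to reach its cap of 130 ; 430 left.
Tenant G takes 180 more to reach its cap of 190 ; 250 left.
Give Tenant Q 60 more to hit its cap of 90 ; 190 left.
Tenant W: +180 to 200 (cap) ; 10 left.
Only 10 left; Tenant U takes them to reach 20.
Total = 15×190 + 16×130 + 12×90 + 7×20 + 10×200 = 8150.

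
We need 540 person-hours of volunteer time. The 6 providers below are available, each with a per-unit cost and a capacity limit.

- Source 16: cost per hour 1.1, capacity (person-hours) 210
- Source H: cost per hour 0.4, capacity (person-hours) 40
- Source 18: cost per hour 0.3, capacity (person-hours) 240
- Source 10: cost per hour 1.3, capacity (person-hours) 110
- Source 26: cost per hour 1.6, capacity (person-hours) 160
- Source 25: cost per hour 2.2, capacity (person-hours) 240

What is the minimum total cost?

384

Cheapest first:
Take 240 from Source 18 at 0.3 → need 300 more.
Source H at 0.4: take all 40 person-hours → 260 still needed.
Take 210 from Source 16 at 1.1 → need 50 more.
Source 10 (1.3): take the remaining 50 → done.
Source 26, Source 25: unused.
Cost = 240×0.3 + 40×0.4 + 210×1.1 + 50×1.3 = 384.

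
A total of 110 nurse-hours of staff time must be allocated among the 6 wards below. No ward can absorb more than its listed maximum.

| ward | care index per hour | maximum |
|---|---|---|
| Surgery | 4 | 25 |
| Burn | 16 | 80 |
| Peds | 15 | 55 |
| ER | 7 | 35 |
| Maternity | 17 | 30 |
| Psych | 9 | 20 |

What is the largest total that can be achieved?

1790

Highest care index per hour first: Maternity 17 > Burn 16 > Peds 15 > Psych 9 > ER 7 > Surgery 4.
Give Maternity 30 to hit its cap of 30 — 80 left.
Burn: +80 to 80 (cap) — 0 left.
Total = 16×80 + 17×30 = 1790.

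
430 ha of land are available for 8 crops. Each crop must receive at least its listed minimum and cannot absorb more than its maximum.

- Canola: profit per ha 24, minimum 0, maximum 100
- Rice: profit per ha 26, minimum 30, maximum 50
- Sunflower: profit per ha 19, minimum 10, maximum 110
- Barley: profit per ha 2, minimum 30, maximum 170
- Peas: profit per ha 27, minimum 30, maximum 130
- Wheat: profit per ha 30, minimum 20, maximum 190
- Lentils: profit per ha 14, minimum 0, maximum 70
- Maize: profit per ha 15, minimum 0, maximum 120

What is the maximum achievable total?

11240

Meeting every minimum uses 0+30+10+30+30+20+0+0 = 120 ha, leaving 310.
Rank by profit per ha: Wheat 30 > Peas 27 > Rice 26 > Canola 24 > Sunflower 19 > Maize 15 > Lentils 14 > Barley 2.
Wheat: +170 to 190 (cap) → 140 left.
Give Peas 100 more to hit its cap of 130 → 40 left.
Rice takes 20 more to reach its cap of 50 → 20 left.
Canola: +20 (room for 100) → 20. Pool exhausted.
Total = 24×20 + 26×50 + 19×10 + 2×30 + 27×130 + 30×190 = 11240.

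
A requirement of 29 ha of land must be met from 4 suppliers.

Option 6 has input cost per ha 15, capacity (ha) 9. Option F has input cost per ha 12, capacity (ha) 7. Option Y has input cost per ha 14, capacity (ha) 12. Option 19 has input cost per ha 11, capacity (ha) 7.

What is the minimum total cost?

374

Fill from the cheapest supplier first.
Option 19 (11): use full 7 — 22 ha to go.
Take 7 from Option F at 12 — need 15 more.
Option Y at 14: take all 12 ha — 3 still needed.
Take 3 from Option 6 at 15 to finish.
Cost = 7×11 + 7×12 + 12×14 + 3×15 = 374.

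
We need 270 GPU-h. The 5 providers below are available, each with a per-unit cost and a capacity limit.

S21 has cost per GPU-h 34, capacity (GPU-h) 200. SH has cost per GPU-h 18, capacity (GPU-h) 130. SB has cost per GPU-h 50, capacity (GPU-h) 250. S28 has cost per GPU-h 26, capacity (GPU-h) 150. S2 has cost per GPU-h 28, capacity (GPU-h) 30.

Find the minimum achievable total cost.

5980

Use providers in increasing cost order.
SH at 18: take all 130 GPU-h → 140 still needed.
S28 at 26: take 140 of its 150 → requirement met.
S2, S21, SB: unused.
Cost = 130×18 + 140×26 = 5980.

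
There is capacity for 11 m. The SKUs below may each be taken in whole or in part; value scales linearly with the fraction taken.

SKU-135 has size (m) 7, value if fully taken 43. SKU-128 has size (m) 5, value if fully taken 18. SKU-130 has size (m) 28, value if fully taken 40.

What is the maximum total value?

57.4

Rank by value-to-size ratio: SKU-135 43/7≈6.14, SKU-128 18/5≈3.6, SKU-130 40/28≈1.43.
Take all of SKU-135 (7 m, value 43) → 4 m left.
Only 4 m remain; take 4/5 of SKU-128 for value 18×4/5 = 14.4.
Total value = 57.4.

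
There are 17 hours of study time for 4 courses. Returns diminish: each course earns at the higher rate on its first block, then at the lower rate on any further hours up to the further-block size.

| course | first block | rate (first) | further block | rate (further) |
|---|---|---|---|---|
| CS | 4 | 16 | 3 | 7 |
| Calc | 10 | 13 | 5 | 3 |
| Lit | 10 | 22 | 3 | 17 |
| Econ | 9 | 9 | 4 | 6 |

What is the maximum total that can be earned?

335

Treat each block as its own option and order by rate: Lit/tier1 22 > Lit/tier2 17 > CS/tier1 16 > Calc/tier1 13 > Econ/tier1 9 > CS/tier2 7 > Econ/tier2 6 > Calc/tier2 3.
Lit/tier1 (22): +10 → 7 left.
Lit/tier2 (17): +3 → 4 left.
Fill CS tier1 block (4 at 16) → 0 left.
Total = 22×10 + 17×3 + 16×4 = 335.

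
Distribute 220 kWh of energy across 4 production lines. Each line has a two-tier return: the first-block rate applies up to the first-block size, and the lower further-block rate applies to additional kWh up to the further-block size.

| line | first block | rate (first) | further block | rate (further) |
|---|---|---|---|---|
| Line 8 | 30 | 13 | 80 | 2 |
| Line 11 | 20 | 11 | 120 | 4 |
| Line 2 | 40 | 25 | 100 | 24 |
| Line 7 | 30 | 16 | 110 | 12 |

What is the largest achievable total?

4510

Order all 8 blocks by rate: Line 2/first 25 > Line 2/second 24 > Line 7/first 16 > Line 8/first 13 > Line 7/second 12 > Line 11/first 11 > Line 11/second 4 > Line 8/second 2.
Line 2 first at 25: fill all 40 — 180 left.
Line 2 second at 24: fill all 100 — 80 left.
Fill Line 7 first block (30 at 16) — 50 left.
Line 8/first (13): +30 — 20 left.
20 remain; put them into Line 7 second at 12.
Total = 25×40 + 24×100 + 16×30 + 13×30 + 12×20 = 4510.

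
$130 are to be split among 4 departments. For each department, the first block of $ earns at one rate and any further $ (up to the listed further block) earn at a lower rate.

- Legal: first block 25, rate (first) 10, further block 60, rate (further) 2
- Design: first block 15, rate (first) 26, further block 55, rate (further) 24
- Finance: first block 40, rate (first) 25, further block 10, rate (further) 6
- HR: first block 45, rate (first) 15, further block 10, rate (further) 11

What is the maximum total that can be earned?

Order all 8 blocks by rate: Design/tier1 26 > Finance/tier1 25 > Design/tier2 24 > HR/tier1 15 > HR/tier2 11 > Legal/tier1 10 > Finance/tier2 6 > Legal/tier2 2.
Design/tier1 (26): +15 ; 115 left.
Finance tier1 at 25: fill all 40 ; 75 left.
Fill Design tier2 block (55 at 24) ; 20 left.
HR/tier1: +20 of 45 at 15; pool empty.
Total = 26×15 + 25×40 + 24×55 + 15×20 = 3010.

3010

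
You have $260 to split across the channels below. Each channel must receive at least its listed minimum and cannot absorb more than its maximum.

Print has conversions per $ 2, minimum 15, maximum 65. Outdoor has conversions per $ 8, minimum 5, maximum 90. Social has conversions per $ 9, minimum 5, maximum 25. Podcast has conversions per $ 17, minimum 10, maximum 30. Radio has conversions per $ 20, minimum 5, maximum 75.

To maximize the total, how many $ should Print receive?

Meeting every minimum uses 15+5+5+10+5 = 40 $, leaving 220.
Highest conversions per $ first: Radio 20 > Podcast 17 > Social 9 > Outdoor 8 > Print 2.
Give Radio 70 more to hit its cap of 75 ; 150 left.
Podcast: +20 to 30 (cap) ; 130 left.
Social: +20 to 25 (cap) ; 110 left.
Give Outdoor 85 more to hit its cap of 90 ; 25 left.
Print: +25 (room for 50) → 40. Pool exhausted.

40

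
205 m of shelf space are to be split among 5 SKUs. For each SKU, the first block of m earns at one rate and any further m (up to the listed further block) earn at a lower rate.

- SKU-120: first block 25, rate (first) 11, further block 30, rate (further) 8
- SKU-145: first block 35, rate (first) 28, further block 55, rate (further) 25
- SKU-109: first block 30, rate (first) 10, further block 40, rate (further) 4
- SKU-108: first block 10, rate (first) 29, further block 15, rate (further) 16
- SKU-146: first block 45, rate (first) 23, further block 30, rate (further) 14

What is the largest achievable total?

4505

Treat each block as its own option and order by rate: SKU-108/T1 29 > SKU-145/T1 28 > SKU-145/T2 25 > SKU-146/T1 23 > SKU-108/T2 16 > SKU-146/T2 14 > SKU-120/T1 11 > SKU-109/T1 10 > SKU-120/T2 8 > SKU-109/T2 4.
SKU-108/T1 (29): +10 ; 195 left.
Fill SKU-145 T1 block (35 at 28) ; 160 left.
Fill SKU-145 T2 block (55 at 25) ; 105 left.
SKU-146 T1 at 23: fill all 45 ; 60 left.
Fill SKU-108 T2 block (15 at 16) ; 45 left.
SKU-146/T2 (14): +30 ; 15 left.
SKU-120 T1 at 11: only 15 left, fill 15.
Total = 29×10 + 28×35 + 25×55 + 23×45 + 16×15 + 14×30 + 11×15 = 4505.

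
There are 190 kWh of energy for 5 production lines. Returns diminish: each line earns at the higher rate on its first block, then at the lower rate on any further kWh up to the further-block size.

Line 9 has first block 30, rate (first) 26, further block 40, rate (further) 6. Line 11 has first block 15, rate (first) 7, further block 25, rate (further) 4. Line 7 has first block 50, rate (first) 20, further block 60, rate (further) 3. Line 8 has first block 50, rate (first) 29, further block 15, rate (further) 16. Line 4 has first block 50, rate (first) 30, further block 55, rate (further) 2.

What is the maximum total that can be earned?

4890

Rank every tier by rate: Line 4/T1 30 > Line 8/T1 29 > Line 9/T1 26 > Line 7/T1 20 > Line 8/T2 16 > Line 11/T1 7 > Line 9/T2 6 > Line 11/T2 4 > Line 7/T2 3 > Line 4/T2 2.
Line 4 T1 at 30: fill all 50 ; 140 left.
Line 8/T1 (29): +50 ; 90 left.
Line 9 T1 at 26: fill all 30 ; 60 left.
Line 7 T1 at 20: fill all 50 ; 10 left.
10 remain; put them into Line 8 T2 at 16.
Total = 30×50 + 29×50 + 26×30 + 20×50 + 16×10 = 4890.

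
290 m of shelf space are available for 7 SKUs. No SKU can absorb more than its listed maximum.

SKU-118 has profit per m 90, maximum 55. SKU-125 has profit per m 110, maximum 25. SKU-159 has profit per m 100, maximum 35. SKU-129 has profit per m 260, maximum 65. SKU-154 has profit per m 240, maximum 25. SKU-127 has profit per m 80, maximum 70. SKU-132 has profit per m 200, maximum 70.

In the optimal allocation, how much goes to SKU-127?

15

Highest profit per m first: SKU-129 260 > SKU-154 240 > SKU-132 200 > SKU-125 110 > SKU-159 100 > SKU-118 90 > SKU-127 80.
SKU-129 takes 65 to reach its cap of 65 → 225 left.
Give SKU-154 25 to hit its cap of 25 → 200 left.
SKU-132 takes 70 to reach its cap of 70 → 130 left.
Give SKU-125 25 to hit its cap of 25 → 105 left.
SKU-159: +35 to 35 (cap) → 70 left.
Give SKU-118 55 to hit its cap of 55 → 15 left.
Only 15 left; SKU-127 takes them to reach 15.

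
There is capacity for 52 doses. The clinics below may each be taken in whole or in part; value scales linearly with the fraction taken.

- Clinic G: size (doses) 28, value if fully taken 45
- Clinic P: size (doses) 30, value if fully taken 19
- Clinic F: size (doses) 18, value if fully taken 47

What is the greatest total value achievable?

95.8

Rank by value-to-size ratio: Clinic F 47/18≈2.61, Clinic G 45/28≈1.61, Clinic P 19/30≈0.633.
Take all of Clinic F (18 doses, value 47) — 34 doses left.
All 28 doses of Clinic G fit (value 45) — 6 remain.
Fill the last 6 doses with part of Clinic P: 6/30 of it earns 3.8.
Total value = 95.8.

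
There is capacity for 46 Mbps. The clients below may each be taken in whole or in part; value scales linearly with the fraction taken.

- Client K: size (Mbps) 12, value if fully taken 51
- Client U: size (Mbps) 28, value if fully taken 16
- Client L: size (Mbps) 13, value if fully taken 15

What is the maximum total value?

78

Rank by value-to-size ratio: Client K 51/12≈4.25, Client L 15/13≈1.15, Client U 16/28≈0.571.
Take all of Client K (12 Mbps, value 51) → 34 Mbps left.
All 13 Mbps of Client L fit (value 15) → 21 remain.
Only 21 Mbps remain; take 21/28 of Client U for value 16×21/28 = 12.
Total value = 78.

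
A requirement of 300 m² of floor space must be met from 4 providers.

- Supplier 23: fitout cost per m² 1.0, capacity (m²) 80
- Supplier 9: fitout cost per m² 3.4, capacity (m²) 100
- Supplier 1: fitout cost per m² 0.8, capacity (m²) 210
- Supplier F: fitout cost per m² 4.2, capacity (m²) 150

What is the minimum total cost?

282

Use providers in increasing cost order.
Supplier 1 (0.8): use full 210 ; 90 m² to go.
Take 80 from Supplier 23 at 1.0 ; need 10 more.
Supplier 9 (3.4): take the remaining 10 ; done.
Supplier F: unused.
Cost = 210×0.8 + 80×1.0 + 10×3.4 = 282.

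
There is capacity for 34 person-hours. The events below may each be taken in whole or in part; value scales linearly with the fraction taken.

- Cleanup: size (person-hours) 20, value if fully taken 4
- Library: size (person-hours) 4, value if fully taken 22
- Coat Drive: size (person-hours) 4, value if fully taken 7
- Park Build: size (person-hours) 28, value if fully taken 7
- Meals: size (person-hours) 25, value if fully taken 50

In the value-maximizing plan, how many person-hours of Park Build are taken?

Rank by value-to-size ratio: Library 22/4≈5.5, Meals 50/25≈2, Coat Drive 7/4≈1.75, Park Build 7/28≈0.25, Cleanup 4/20≈0.2.
Take all of Library (4 person-hours, value 22) — 30 person-hours left.
All 25 person-hours of Meals fit (value 50) — 5 remain.
Coat Drive: take in full, 4 person-hours for value 7 — 1 left.
Fill the last 1 person-hours with part of Park Build: 1/28 of it earns 0.25.

1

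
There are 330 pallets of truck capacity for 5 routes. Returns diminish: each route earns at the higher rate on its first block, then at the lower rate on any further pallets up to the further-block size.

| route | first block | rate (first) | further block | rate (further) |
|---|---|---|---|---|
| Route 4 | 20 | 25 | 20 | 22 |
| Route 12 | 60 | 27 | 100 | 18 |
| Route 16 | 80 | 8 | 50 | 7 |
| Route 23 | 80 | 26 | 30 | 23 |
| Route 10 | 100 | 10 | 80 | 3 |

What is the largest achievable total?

7330

Rank every tier by rate: Route 12/T1 27 > Route 23/T1 26 > Route 4/T1 25 > Route 23/T2 23 > Route 4/T2 22 > Route 12/T2 18 > Route 10/T1 10 > Route 16/T1 8 > Route 16/T2 7 > Route 10/T2 3.
Route 12/T1 (27): +60 → 270 left.
Route 23/T1 (26): +80 → 190 left.
Route 4/T1 (25): +20 → 170 left.
Route 23 T2 at 23: fill all 30 → 140 left.
Fill Route 4 T2 block (20 at 22) → 120 left.
Route 12 T2 at 18: fill all 100 → 20 left.
Route 10 T1 at 10: only 20 left, fill 20.
Total = 27×60 + 26×80 + 25×20 + 23×30 + 22×20 + 18×100 + 10×20 = 7330.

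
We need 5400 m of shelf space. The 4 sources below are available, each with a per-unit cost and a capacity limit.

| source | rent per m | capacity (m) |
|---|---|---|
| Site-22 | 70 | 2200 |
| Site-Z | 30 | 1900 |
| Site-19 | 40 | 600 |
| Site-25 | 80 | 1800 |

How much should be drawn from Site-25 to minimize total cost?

Cheapest first:
Site-Z (30): use full 1900 → 3500 m to go.
Site-19 at 40: take all 600 m → 2900 still needed.
Site-22 at 70: take all 2200 m → 700 still needed.
Site-25 (80): take the remaining 700 → done.

700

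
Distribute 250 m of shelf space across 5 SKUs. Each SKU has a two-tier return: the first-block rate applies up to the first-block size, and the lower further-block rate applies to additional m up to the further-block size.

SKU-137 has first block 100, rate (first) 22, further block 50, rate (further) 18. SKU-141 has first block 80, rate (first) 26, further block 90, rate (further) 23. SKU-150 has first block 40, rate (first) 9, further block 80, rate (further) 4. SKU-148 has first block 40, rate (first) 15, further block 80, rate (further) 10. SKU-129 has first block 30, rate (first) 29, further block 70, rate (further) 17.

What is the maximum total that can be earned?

Treat each block as its own option and order by rate: SKU-129/first 29 > SKU-141/first 26 > SKU-141/second 23 > SKU-137/first 22 > SKU-137/second 18 > SKU-129/second 17 > SKU-148/first 15 > SKU-148/second 10 > SKU-150/first 9 > SKU-150/second 4.
Fill SKU-129 first block (30 at 29) → 220 left.
SKU-141 first at 26: fill all 80 → 140 left.
SKU-141 second at 23: fill all 90 → 50 left.
50 remain; put them into SKU-137 first at 22.
Total = 29×30 + 26×80 + 23×90 + 22×50 = 6120.

6120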